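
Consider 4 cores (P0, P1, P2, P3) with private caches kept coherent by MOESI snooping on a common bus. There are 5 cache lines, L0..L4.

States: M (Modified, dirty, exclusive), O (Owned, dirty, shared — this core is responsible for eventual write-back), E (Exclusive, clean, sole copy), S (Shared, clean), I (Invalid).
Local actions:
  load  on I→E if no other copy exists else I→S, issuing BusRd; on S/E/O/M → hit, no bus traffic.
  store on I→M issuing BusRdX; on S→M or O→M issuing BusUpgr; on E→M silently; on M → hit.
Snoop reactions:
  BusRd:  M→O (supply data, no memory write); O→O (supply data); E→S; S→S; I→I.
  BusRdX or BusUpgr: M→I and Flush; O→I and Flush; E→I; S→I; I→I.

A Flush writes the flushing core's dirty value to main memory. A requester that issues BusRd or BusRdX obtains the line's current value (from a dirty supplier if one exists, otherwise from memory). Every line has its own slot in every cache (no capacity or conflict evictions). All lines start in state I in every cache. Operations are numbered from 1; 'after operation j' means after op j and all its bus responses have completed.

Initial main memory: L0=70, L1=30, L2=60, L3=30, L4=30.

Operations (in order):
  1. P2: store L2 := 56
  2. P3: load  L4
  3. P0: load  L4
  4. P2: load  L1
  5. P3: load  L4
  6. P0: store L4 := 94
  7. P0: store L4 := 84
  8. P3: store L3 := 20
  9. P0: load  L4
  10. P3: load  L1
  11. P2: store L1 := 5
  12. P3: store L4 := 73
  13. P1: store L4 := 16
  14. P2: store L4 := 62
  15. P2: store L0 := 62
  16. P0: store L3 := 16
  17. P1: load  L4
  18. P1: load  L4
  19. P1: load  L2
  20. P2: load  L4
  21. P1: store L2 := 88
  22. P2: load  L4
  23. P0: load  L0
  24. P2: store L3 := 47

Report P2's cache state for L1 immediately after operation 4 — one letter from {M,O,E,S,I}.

state = E

1. P2: store L2 := 56  bus=[BusRdX]  L2: P0=I P1=I P2=M P3=I  mem[L2]=60
2. P3: load  L4  bus=[BusRd]  L4: P0=I P1=I P2=I P3=E  mem[L4]=30
3. P0: load  L4  bus=[BusRd]  L4: P0=S P1=I P2=I P3=S  mem[L4]=30
4. P2: load  L1  bus=[BusRd]  L1: P0=I P1=I P2=E P3=I  mem[L1]=30
5. P3: load  L4  bus=[-]  L4: P0=S P1=I P2=I P3=S  mem[L4]=30
6. P0: store L4 := 94  bus=[BusUpgr]  L4: P0=M P1=I P2=I P3=I  mem[L4]=30
7. P0: store L4 := 84  bus=[-]  L4: P0=M P1=I P2=I P3=I  mem[L4]=30
8. P3: store L3 := 20  bus=[BusRdX]  L3: P0=I P1=I P2=I P3=M  mem[L3]=30
9. P0: load  L4  bus=[-]  L4: P0=M P1=I P2=I P3=I  mem[L4]=30
10. P3: load  L1  bus=[BusRd]  L1: P0=I P1=I P2=S P3=S  mem[L1]=30
11. P2: store L1 := 5  bus=[BusUpgr]  L1: P0=I P1=I P2=M P3=I  mem[L1]=30
12. P3: store L4 := 73  bus=[BusRdX,Flush]  L4: P0=I P1=I P2=I P3=M  mem[L4]=84
13. P1: store L4 := 16  bus=[BusRdX,Flush]  L4: P0=I P1=M P2=I P3=I  mem[L4]=73
14. P2: store L4 := 62  bus=[BusRdX,Flush]  L4: P0=I P1=I P2=M P3=I  mem[L4]=16
15. P2: store L0 := 62  bus=[BusRdX]  L0: P0=I P1=I P2=M P3=I  mem[L0]=70
16. P0: store L3 := 16  bus=[BusRdX,Flush]  L3: P0=M P1=I P2=I P3=I  mem[L3]=20
17. P1: load  L4  bus=[BusRd]  L4: P0=I P1=S P2=O P3=I  mem[L4]=16
18. P1: load  L4  bus=[-]  L4: P0=I P1=S P2=O P3=I  mem[L4]=16
19. P1: load  L2  bus=[BusRd]  L2: P0=I P1=S P2=O P3=I  mem[L2]=60
20. P2: load  L4  bus=[-]  L4: P0=I P1=S P2=O P3=I  mem[L4]=16
21. P1: store L2 := 88  bus=[BusUpgr,Flush]  L2: P0=I P1=M P2=I P3=I  mem[L2]=56
22. P2: load  L4  bus=[-]  L4: P0=I P1=S P2=O P3=I  mem[L4]=16
23. P0: load  L0  bus=[BusRd]  L0: P0=S P1=I P2=O P3=I  mem[L0]=70
24. P2: store L3 := 47  bus=[BusRdX,Flush]  L3: P0=I P1=I P2=M P3=I  mem[L3]=16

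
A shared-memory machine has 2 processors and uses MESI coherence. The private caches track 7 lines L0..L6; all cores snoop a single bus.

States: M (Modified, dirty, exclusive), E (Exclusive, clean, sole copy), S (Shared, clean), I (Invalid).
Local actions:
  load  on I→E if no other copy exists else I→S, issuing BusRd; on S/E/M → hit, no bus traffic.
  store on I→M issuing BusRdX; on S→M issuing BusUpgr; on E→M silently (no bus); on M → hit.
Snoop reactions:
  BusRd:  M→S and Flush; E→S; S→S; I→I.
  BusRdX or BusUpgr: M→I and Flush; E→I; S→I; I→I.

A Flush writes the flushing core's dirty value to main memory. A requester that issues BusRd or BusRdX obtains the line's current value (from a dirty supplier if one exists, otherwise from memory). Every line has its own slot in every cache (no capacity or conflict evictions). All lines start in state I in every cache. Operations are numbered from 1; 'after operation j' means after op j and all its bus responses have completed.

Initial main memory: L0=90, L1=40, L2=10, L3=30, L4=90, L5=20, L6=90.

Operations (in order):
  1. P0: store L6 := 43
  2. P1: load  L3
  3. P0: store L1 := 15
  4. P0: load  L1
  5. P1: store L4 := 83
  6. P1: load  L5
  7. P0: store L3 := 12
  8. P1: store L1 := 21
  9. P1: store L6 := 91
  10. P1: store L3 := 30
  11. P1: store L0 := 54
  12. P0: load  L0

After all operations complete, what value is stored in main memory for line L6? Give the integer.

memory[L6] = 43

[1] P0: store L6 := 43 | P0:M(43), P1:I | bus: BusRdX
[2] P1: load  L3 | P0:I, P1:E(30) | bus: BusRd
[3] P0: store L1 := 15 | P0:M(15), P1:I | bus: BusRdX
[4] P0: load  L1 | P0:M(15), P1:I | bus: none
[5] P1: store L4 := 83 | P0:I, P1:M(83) | bus: BusRdX
[6] P1: load  L5 | P0:I, P1:E(20) | bus: BusRd
[7] P0: store L3 := 12 | P0:M(12), P1:I | bus: BusRdX
[8] P1: store L1 := 21 | P0:I, P1:M(21) | bus: BusRdX,Flush
[9] P1: store L6 := 91 | P0:I, P1:M(91) | bus: BusRdX,Flush
[10] P1: store L3 := 30 | P0:I, P1:M(30) | bus: BusRdX,Flush
[11] P1: store L0 := 54 | P0:I, P1:M(54) | bus: BusRdX
[12] P0: load  L0 | P0:S(54), P1:S(54) | bus: BusRd,Flush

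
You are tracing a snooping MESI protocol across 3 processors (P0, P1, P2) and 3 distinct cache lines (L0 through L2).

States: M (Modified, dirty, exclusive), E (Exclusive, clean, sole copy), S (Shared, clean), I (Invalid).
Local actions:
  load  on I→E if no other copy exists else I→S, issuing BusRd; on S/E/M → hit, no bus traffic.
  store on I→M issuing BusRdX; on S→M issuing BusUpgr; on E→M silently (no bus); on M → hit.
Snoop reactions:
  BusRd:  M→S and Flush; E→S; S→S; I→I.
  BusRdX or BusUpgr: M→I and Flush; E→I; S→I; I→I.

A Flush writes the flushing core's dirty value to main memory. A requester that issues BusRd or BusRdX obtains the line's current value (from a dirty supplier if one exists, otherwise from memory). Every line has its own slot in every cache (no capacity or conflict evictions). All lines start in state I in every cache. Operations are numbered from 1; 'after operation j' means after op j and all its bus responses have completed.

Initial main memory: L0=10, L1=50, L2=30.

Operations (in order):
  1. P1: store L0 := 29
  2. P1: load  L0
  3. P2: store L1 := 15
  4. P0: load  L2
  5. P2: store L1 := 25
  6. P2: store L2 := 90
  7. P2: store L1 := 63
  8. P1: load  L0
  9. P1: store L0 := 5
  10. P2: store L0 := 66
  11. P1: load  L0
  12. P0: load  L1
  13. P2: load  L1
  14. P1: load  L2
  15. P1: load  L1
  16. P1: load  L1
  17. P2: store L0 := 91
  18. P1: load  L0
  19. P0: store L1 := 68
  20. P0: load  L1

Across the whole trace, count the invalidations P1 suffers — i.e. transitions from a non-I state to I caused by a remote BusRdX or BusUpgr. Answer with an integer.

invalidations = 3

1. P1: store L0 := 29  bus=[BusRdX]  L0: P0=I P1=M P2=I  mem[L0]=10
2. P1: load  L0  bus=[-]  L0: P0=I P1=M P2=I  mem[L0]=10
3. P2: store L1 := 15  bus=[BusRdX]  L1: P0=I P1=I P2=M  mem[L1]=50
4. P0: load  L2  bus=[BusRd]  L2: P0=E P1=I P2=I  mem[L2]=30
5. P2: store L1 := 25  bus=[-]  L1: P0=I P1=I P2=M  mem[L1]=50
6. P2: store L2 := 90  bus=[BusRdX]  L2: P0=I P1=I P2=M  mem[L2]=30
7. P2: store L1 := 63  bus=[-]  L1: P0=I P1=I P2=M  mem[L1]=50
8. P1: load  L0  bus=[-]  L0: P0=I P1=M P2=I  mem[L0]=10
9. P1: store L0 := 5  bus=[-]  L0: P0=I P1=M P2=I  mem[L0]=10
10. P2: store L0 := 66  bus=[BusRdX,Flush]  L0: P0=I P1=I P2=M  mem[L0]=5
11. P1: load  L0  bus=[BusRd,Flush]  L0: P0=I P1=S P2=S  mem[L0]=66
12. P0: load  L1  bus=[BusRd,Flush]  L1: P0=S P1=I P2=S  mem[L1]=63
13. P2: load  L1  bus=[-]  L1: P0=S P1=I P2=S  mem[L1]=63
14. P1: load  L2  bus=[BusRd,Flush]  L2: P0=I P1=S P2=S  mem[L2]=90
15. P1: load  L1  bus=[BusRd]  L1: P0=S P1=S P2=S  mem[L1]=63
16. P1: load  L1  bus=[-]  L1: P0=S P1=S P2=S  mem[L1]=63
17. P2: store L0 := 91  bus=[BusUpgr]  L0: P0=I P1=I P2=M  mem[L0]=66
18. P1: load  L0  bus=[BusRd,Flush]  L0: P0=I P1=S P2=S  mem[L0]=91
19. P0: store L1 := 68  bus=[BusUpgr]  L1: P0=M P1=I P2=I  mem[L1]=63
20. P0: load  L1  bus=[-]  L1: P0=M P1=I P2=I  mem[L1]=63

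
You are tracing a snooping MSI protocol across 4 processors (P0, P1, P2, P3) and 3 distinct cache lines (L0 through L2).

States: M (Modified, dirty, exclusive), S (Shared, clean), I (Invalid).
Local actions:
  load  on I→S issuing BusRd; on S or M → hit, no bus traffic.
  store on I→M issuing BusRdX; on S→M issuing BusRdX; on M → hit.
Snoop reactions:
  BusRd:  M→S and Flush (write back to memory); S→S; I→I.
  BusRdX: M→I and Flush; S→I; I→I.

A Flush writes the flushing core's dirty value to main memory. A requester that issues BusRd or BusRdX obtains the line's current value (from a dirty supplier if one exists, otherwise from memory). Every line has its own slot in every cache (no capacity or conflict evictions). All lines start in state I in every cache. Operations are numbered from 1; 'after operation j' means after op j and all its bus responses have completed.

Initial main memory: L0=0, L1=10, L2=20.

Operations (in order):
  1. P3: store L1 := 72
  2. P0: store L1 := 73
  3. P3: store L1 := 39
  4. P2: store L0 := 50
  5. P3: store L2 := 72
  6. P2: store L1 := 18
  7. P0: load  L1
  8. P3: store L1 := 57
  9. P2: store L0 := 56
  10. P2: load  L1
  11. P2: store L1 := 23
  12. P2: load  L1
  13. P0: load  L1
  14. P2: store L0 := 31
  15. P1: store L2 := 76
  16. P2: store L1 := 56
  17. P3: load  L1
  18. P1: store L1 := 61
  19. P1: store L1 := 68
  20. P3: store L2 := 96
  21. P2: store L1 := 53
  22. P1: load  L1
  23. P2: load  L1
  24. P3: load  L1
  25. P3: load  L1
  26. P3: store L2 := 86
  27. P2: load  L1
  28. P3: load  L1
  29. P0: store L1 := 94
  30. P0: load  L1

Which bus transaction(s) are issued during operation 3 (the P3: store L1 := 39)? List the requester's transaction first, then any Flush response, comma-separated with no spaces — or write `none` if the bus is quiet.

  op1 P3: store L1 := 72 → I/I/I/M on L1; bus BusRdX; mem=10
  op2 P0: store L1 := 73 → M/I/I/I on L1; bus BusRdX Flush; mem=72
  op3 P3: store L1 := 39 → I/I/I/M on L1; bus BusRdX Flush; mem=73
  op4 P2: store L0 := 50 → I/I/M/I on L0; bus BusRdX; mem=0
  op5 P3: store L2 := 72 → I/I/I/M on L2; bus BusRdX; mem=20
  op6 P2: store L1 := 18 → I/I/M/I on L1; bus BusRdX Flush; mem=39
  op7 P0: load  L1 → S/I/S/I on L1; bus BusRd Flush; mem=18
  op8 P3: store L1 := 57 → I/I/I/M on L1; bus BusRdX; mem=18
  op9 P2: store L0 := 56 → I/I/M/I on L0; bus (none); mem=0
  op10 P2: load  L1 → I/I/S/S on L1; bus BusRd Flush; mem=57
  op11 P2: store L1 := 23 → I/I/M/I on L1; bus BusRdX; mem=57
  op12 P2: load  L1 → I/I/M/I on L1; bus (none); mem=57
  op13 P0: load  L1 → S/I/S/I on L1; bus BusRd Flush; mem=23
  op14 P2: store L0 := 31 → I/I/M/I on L0; bus (none); mem=0
  op15 P1: store L2 := 76 → I/M/I/I on L2; bus BusRdX Flush; mem=72
  op16 P2: store L1 := 56 → I/I/M/I on L1; bus BusRdX; mem=23
  op17 P3: load  L1 → I/I/S/S on L1; bus BusRd Flush; mem=56
  op18 P1: store L1 := 61 → I/M/I/I on L1; bus BusRdX; mem=56
  op19 P1: store L1 := 68 → I/M/I/I on L1; bus (none); mem=56
  op20 P3: store L2 := 96 → I/I/I/M on L2; bus BusRdX Flush; mem=76
  op21 P2: store L1 := 53 → I/I/M/I on L1; bus BusRdX Flush; mem=68
  op22 P1: load  L1 → I/S/S/I on L1; bus BusRd Flush; mem=53
  op23 P2: load  L1 → I/S/S/I on L1; bus (none); mem=53
  op24 P3: load  L1 → I/S/S/S on L1; bus BusRd; mem=53
  op25 P3: load  L1 → I/S/S/S on L1; bus (none); mem=53
  op26 P3: store L2 := 86 → I/I/I/M on L2; bus (none); mem=76
  op27 P2: load  L1 → I/S/S/S on L1; bus (none); mem=53
  op28 P3: load  L1 → I/S/S/S on L1; bus (none); mem=53
  op29 P0: store L1 := 94 → M/I/I/I on L1; bus BusRdX; mem=53
  op30 P0: load  L1 → M/I/I/I on L1; bus (none); mem=53

bus = BusRdX,Flush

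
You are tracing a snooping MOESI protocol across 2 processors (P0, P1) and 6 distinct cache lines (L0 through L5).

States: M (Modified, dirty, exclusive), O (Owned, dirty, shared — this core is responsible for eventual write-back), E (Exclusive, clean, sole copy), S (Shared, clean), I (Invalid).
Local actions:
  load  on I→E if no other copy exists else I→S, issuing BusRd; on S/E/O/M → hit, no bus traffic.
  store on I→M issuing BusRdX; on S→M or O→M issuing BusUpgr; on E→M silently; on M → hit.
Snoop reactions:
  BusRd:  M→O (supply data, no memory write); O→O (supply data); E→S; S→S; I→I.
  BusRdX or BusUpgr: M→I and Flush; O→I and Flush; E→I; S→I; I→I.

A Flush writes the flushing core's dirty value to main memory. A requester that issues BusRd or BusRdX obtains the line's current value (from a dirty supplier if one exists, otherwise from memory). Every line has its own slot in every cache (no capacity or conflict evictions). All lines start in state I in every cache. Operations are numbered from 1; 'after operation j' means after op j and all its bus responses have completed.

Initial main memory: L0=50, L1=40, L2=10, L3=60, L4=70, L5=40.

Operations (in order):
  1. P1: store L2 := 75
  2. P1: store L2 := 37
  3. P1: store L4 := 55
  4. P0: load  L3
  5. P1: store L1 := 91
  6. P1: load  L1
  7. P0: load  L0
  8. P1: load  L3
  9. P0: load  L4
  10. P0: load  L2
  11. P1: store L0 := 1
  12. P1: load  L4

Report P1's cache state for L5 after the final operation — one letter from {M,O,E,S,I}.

step 1: P1: store L2 := 75  ⟶  IM  (L2)  txn=BusRdX  M[L2]=10
step 2: P1: store L2 := 37  ⟶  IM  (L2)  txn=∅  M[L2]=10
step 3: P1: store L4 := 55  ⟶  IM  (L4)  txn=BusRdX  M[L4]=70
step 4: P0: load  L3  ⟶  EI  (L3)  txn=BusRd  M[L3]=60
step 5: P1: store L1 := 91  ⟶  IM  (L1)  txn=BusRdX  M[L1]=40
step 6: P1: load  L1  ⟶  IM  (L1)  txn=∅  M[L1]=40
step 7: P0: load  L0  ⟶  EI  (L0)  txn=BusRd  M[L0]=50
step 8: P1: load  L3  ⟶  SS  (L3)  txn=BusRd  M[L3]=60
step 9: P0: load  L4  ⟶  SO  (L4)  txn=BusRd  M[L4]=70
step 10: P0: load  L2  ⟶  SO  (L2)  txn=BusRd  M[L2]=10
step 11: P1: store L0 := 1  ⟶  IM  (L0)  txn=BusRdX  M[L0]=50
step 12: P1: load  L4  ⟶  SO  (L4)  txn=∅  M[L4]=70

state = I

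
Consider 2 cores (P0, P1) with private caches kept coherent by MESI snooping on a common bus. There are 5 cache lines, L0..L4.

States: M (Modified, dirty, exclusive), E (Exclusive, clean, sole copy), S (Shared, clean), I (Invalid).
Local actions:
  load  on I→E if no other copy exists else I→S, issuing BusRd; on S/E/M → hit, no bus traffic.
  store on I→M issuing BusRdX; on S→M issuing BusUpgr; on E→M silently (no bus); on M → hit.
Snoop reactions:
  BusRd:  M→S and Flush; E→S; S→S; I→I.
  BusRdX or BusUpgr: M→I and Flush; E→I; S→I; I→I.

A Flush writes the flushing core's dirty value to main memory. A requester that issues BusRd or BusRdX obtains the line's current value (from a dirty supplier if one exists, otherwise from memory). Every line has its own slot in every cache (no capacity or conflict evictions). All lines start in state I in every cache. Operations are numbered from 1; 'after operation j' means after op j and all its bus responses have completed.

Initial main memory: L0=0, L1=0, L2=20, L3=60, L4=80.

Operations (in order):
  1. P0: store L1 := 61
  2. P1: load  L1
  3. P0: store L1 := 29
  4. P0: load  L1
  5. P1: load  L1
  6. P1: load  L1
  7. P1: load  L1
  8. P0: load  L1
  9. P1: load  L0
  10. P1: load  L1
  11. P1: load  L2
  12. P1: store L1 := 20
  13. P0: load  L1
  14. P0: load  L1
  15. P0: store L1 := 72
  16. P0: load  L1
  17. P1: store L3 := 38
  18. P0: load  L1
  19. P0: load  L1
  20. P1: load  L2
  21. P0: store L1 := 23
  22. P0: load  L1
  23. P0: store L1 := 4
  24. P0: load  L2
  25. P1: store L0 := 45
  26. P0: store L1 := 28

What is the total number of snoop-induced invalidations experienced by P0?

1. P0: store L1 := 61  bus=[BusRdX]  L1: P0=M P1=I  mem[L1]=0
2. P1: load  L1  bus=[BusRd,Flush]  L1: P0=S P1=S  mem[L1]=61
3. P0: store L1 := 29  bus=[BusUpgr]  L1: P0=M P1=I  mem[L1]=61
4. P0: load  L1  bus=[-]  L1: P0=M P1=I  mem[L1]=61
5. P1: load  L1  bus=[BusRd,Flush]  L1: P0=S P1=S  mem[L1]=29
6. P1: load  L1  bus=[-]  L1: P0=S P1=S  mem[L1]=29
7. P1: load  L1  bus=[-]  L1: P0=S P1=S  mem[L1]=29
8. P0: load  L1  bus=[-]  L1: P0=S P1=S  mem[L1]=29
9. P1: load  L0  bus=[BusRd]  L0: P0=I P1=E  mem[L0]=0
10. P1: load  L1  bus=[-]  L1: P0=S P1=S  mem[L1]=29
11. P1: load  L2  bus=[BusRd]  L2: P0=I P1=E  mem[L2]=20
12. P1: store L1 := 20  bus=[BusUpgr]  L1: P0=I P1=M  mem[L1]=29
13. P0: load  L1  bus=[BusRd,Flush]  L1: P0=S P1=S  mem[L1]=20
14. P0: load  L1  bus=[-]  L1: P0=S P1=S  mem[L1]=20
15. P0: store L1 := 72  bus=[BusUpgr]  L1: P0=M P1=I  mem[L1]=20
16. P0: load  L1  bus=[-]  L1: P0=M P1=I  mem[L1]=20
17. P1: store L3 := 38  bus=[BusRdX]  L3: P0=I P1=M  mem[L3]=60
18. P0: load  L1  bus=[-]  L1: P0=M P1=I  mem[L1]=20
19. P0: load  L1  bus=[-]  L1: P0=M P1=I  mem[L1]=20
20. P1: load  L2  bus=[-]  L2: P0=I P1=E  mem[L2]=20
21. P0: store L1 := 23  bus=[-]  L1: P0=M P1=I  mem[L1]=20
22. P0: load  L1  bus=[-]  L1: P0=M P1=I  mem[L1]=20
23. P0: store L1 := 4  bus=[-]  L1: P0=M P1=I  mem[L1]=20
24. P0: load  L2  bus=[BusRd]  L2: P0=S P1=S  mem[L2]=20
25. P1: store L0 := 45  bus=[-]  L0: P0=I P1=M  mem[L0]=0
26. P0: store L1 := 28  bus=[-]  L1: P0=M P1=I  mem[L1]=20

invalidations = 1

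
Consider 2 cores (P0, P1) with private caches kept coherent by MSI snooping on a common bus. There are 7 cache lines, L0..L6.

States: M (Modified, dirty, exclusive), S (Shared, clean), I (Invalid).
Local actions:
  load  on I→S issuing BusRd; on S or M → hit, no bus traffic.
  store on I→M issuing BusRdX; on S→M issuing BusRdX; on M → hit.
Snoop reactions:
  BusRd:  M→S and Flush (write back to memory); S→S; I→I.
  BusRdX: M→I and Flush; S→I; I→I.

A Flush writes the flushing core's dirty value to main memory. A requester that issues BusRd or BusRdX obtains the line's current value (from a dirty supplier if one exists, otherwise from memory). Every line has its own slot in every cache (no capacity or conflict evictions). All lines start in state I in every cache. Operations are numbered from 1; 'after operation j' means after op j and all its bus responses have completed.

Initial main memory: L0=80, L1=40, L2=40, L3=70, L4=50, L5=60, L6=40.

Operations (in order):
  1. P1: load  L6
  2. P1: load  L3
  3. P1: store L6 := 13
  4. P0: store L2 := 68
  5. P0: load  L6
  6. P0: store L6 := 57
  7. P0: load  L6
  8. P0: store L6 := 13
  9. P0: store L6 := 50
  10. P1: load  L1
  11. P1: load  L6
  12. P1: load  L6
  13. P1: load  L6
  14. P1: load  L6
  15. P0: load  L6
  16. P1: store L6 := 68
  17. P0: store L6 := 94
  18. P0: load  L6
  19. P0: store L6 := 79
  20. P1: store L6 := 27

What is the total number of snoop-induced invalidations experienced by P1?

step 1: P1: load  L6  ⟶  IS  (L6)  txn=BusRd  M[L6]=40
step 2: P1: load  L3  ⟶  IS  (L3)  txn=BusRd  M[L3]=70
step 3: P1: store L6 := 13  ⟶  IM  (L6)  txn=BusRdX  M[L6]=40
step 4: P0: store L2 := 68  ⟶  MI  (L2)  txn=BusRdX  M[L2]=40
step 5: P0: load  L6  ⟶  SS  (L6)  txn=BusRd+Flush  M[L6]=13
step 6: P0: store L6 := 57  ⟶  MI  (L6)  txn=BusRdX  M[L6]=13
step 7: P0: load  L6  ⟶  MI  (L6)  txn=∅  M[L6]=13
step 8: P0: store L6 := 13  ⟶  MI  (L6)  txn=∅  M[L6]=13
step 9: P0: store L6 := 50  ⟶  MI  (L6)  txn=∅  M[L6]=13
step 10: P1: load  L1  ⟶  IS  (L1)  txn=BusRd  M[L1]=40
step 11: P1: load  L6  ⟶  SS  (L6)  txn=BusRd+Flush  M[L6]=50
step 12: P1: load  L6  ⟶  SS  (L6)  txn=∅  M[L6]=50
step 13: P1: load  L6  ⟶  SS  (L6)  txn=∅  M[L6]=50
step 14: P1: load  L6  ⟶  SS  (L6)  txn=∅  M[L6]=50
step 15: P0: load  L6  ⟶  SS  (L6)  txn=∅  M[L6]=50
step 16: P1: store L6 := 68  ⟶  IM  (L6)  txn=BusRdX  M[L6]=50
step 17: P0: store L6 := 94  ⟶  MI  (L6)  txn=BusRdX+Flush  M[L6]=68
step 18: P0: load  L6  ⟶  MI  (L6)  txn=∅  M[L6]=68
step 19: P0: store L6 := 79  ⟶  MI  (L6)  txn=∅  M[L6]=68
step 20: P1: store L6 := 27  ⟶  IM  (L6)  txn=BusRdX+Flush  M[L6]=79

invalidations = 2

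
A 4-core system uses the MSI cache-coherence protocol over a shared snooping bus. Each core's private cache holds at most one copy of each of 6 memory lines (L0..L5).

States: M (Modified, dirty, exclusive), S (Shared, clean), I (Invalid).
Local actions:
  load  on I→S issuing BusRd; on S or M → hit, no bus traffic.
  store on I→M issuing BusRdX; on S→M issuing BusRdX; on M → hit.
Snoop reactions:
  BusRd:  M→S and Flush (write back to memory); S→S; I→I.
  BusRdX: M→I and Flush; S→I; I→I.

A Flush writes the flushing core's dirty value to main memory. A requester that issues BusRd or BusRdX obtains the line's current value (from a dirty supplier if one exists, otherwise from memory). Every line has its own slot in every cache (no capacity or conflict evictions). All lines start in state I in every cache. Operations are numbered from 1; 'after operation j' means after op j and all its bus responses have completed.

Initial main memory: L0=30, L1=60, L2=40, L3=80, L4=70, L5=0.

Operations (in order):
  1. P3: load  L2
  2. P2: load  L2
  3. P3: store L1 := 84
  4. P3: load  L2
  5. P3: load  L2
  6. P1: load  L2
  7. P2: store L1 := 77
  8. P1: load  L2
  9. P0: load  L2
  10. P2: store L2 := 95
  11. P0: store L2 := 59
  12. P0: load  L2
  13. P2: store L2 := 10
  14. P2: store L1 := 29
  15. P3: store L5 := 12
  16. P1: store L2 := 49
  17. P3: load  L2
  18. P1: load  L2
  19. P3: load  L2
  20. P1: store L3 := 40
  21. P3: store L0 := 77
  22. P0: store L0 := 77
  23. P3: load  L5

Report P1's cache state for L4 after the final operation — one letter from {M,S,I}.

[1] P3: load  L2 | P0:I, P1:I, P2:I, P3:S(40) | bus: BusRd
[2] P2: load  L2 | P0:I, P1:I, P2:S(40), P3:S(40) | bus: BusRd
[3] P3: store L1 := 84 | P0:I, P1:I, P2:I, P3:M(84) | bus: BusRdX
[4] P3: load  L2 | P0:I, P1:I, P2:S(40), P3:S(40) | bus: none
[5] P3: load  L2 | P0:I, P1:I, P2:S(40), P3:S(40) | bus: none
[6] P1: load  L2 | P0:I, P1:S(40), P2:S(40), P3:S(40) | bus: BusRd
[7] P2: store L1 := 77 | P0:I, P1:I, P2:M(77), P3:I | bus: BusRdX,Flush
[8] P1: load  L2 | P0:I, P1:S(40), P2:S(40), P3:S(40) | bus: none
[9] P0: load  L2 | P0:S(40), P1:S(40), P2:S(40), P3:S(40) | bus: BusRd
[10] P2: store L2 := 95 | P0:I, P1:I, P2:M(95), P3:I | bus: BusRdX
[11] P0: store L2 := 59 | P0:M(59), P1:I, P2:I, P3:I | bus: BusRdX,Flush
[12] P0: load  L2 | P0:M(59), P1:I, P2:I, P3:I | bus: none
[13] P2: store L2 := 10 | P0:I, P1:I, P2:M(10), P3:I | bus: BusRdX,Flush
[14] P2: store L1 := 29 | P0:I, P1:I, P2:M(29), P3:I | bus: none
[15] P3: store L5 := 12 | P0:I, P1:I, P2:I, P3:M(12) | bus: BusRdX
[16] P1: store L2 := 49 | P0:I, P1:M(49), P2:I, P3:I | bus: BusRdX,Flush
[17] P3: load  L2 | P0:I, P1:S(49), P2:I, P3:S(49) | bus: BusRd,Flush
[18] P1: load  L2 | P0:I, P1:S(49), P2:I, P3:S(49) | bus: none
[19] P3: load  L2 | P0:I, P1:S(49), P2:I, P3:S(49) | bus: none
[20] P1: store L3 := 40 | P0:I, P1:M(40), P2:I, P3:I | bus: BusRdX
[21] P3: store L0 := 77 | P0:I, P1:I, P2:I, P3:M(77) | bus: BusRdX
[22] P0: store L0 := 77 | P0:M(77), P1:I, P2:I, P3:I | bus: BusRdX,Flush
[23] P3: load  L5 | P0:I, P1:I, P2:I, P3:M(12) | bus: none

state = I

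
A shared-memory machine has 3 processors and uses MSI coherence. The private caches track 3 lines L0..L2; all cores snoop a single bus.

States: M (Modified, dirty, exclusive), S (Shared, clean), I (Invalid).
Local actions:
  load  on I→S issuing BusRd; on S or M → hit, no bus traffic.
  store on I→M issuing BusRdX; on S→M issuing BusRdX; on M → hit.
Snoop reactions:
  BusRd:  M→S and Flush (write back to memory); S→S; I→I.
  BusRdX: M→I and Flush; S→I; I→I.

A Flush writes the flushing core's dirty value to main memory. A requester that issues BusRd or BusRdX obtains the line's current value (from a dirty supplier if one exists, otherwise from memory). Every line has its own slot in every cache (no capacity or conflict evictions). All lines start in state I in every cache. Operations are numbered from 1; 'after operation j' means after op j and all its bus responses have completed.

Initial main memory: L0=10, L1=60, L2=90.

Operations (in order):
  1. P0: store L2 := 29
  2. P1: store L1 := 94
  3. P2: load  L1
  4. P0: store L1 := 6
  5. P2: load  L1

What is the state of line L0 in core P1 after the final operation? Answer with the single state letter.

state = I

1. P0: store L2 := 29  bus=[BusRdX]  L2: P0=M P1=I P2=I  mem[L2]=90
2. P1: store L1 := 94  bus=[BusRdX]  L1: P0=I P1=M P2=I  mem[L1]=60
3. P2: load  L1  bus=[BusRd,Flush]  L1: P0=I P1=S P2=S  mem[L1]=94
4. P0: store L1 := 6  bus=[BusRdX]  L1: P0=M P1=I P2=I  mem[L1]=94
5. P2: load  L1  bus=[BusRd,Flush]  L1: P0=S P1=I P2=S  mem[L1]=6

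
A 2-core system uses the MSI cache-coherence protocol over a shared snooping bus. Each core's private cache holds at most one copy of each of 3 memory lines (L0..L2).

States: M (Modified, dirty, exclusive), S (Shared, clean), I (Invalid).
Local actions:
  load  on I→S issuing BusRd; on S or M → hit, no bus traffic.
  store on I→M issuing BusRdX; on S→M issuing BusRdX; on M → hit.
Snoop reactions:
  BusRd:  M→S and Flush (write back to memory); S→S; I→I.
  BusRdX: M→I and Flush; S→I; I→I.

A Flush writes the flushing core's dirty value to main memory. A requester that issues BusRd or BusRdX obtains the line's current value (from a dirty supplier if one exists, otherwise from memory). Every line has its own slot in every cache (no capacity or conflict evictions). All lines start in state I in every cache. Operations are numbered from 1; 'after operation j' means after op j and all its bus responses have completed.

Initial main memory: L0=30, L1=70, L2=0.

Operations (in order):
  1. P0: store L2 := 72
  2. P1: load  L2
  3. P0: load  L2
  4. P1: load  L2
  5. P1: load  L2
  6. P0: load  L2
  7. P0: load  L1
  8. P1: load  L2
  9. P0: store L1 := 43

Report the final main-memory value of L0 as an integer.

step 1: P0: store L2 := 72  ⟶  MI  (L2)  txn=BusRdX  M[L2]=0
step 2: P1: load  L2  ⟶  SS  (L2)  txn=BusRd+Flush  M[L2]=72
step 3: P0: load  L2  ⟶  SS  (L2)  txn=∅  M[L2]=72
step 4: P1: load  L2  ⟶  SS  (L2)  txn=∅  M[L2]=72
step 5: P1: load  L2  ⟶  SS  (L2)  txn=∅  M[L2]=72
step 6: P0: load  L2  ⟶  SS  (L2)  txn=∅  M[L2]=72
step 7: P0: load  L1  ⟶  SI  (L1)  txn=BusRd  M[L1]=70
step 8: P1: load  L2  ⟶  SS  (L2)  txn=∅  M[L2]=72
step 9: P0: store L1 := 43  ⟶  MI  (L1)  txn=BusRdX  M[L1]=70

memory[L0] = 30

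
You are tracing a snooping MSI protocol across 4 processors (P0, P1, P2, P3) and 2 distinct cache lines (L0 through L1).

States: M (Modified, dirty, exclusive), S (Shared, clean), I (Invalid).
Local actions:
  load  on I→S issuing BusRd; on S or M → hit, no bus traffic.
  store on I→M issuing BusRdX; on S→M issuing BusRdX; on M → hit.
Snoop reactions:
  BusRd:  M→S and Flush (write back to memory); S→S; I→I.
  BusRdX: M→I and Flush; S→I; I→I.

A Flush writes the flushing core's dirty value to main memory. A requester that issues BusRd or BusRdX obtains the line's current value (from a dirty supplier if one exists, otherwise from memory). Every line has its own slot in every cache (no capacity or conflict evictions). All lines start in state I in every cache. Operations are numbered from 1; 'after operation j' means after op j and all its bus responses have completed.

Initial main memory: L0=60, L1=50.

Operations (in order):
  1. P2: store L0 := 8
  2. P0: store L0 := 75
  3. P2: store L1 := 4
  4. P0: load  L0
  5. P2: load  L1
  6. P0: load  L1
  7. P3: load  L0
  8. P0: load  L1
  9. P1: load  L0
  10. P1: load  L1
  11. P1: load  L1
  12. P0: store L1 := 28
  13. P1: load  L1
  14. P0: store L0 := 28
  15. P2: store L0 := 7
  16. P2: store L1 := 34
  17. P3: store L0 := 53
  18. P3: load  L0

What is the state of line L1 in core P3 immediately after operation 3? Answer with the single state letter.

state = I

  op1 P2: store L0 := 8 → I/I/M/I on L0; bus BusRdX; mem=60
  op2 P0: store L0 := 75 → M/I/I/I on L0; bus BusRdX Flush; mem=8
  op3 P2: store L1 := 4 → I/I/M/I on L1; bus BusRdX; mem=50
  op4 P0: load  L0 → M/I/I/I on L0; bus (none); mem=8
  op5 P2: load  L1 → I/I/M/I on L1; bus (none); mem=50
  op6 P0: load  L1 → S/I/S/I on L1; bus BusRd Flush; mem=4
  op7 P3: load  L0 → S/I/I/S on L0; bus BusRd Flush; mem=75
  op8 P0: load  L1 → S/I/S/I on L1; bus (none); mem=4
  op9 P1: load  L0 → S/S/I/S on L0; bus BusRd; mem=75
  op10 P1: load  L1 → S/S/S/I on L1; bus BusRd; mem=4
  op11 P1: load  L1 → S/S/S/I on L1; bus (none); mem=4
  op12 P0: store L1 := 28 → M/I/I/I on L1; bus BusRdX; mem=4
  op13 P1: load  L1 → S/S/I/I on L1; bus BusRd Flush; mem=28
  op14 P0: store L0 := 28 → M/I/I/I on L0; bus BusRdX; mem=75
  op15 P2: store L0 := 7 → I/I/M/I on L0; bus BusRdX Flush; mem=28
  op16 P2: store L1 := 34 → I/I/M/I on L1; bus BusRdX; mem=28
  op17 P3: store L0 := 53 → I/I/I/M on L0; bus BusRdX Flush; mem=7
  op18 P3: load  L0 → I/I/I/M on L0; bus (none); mem=7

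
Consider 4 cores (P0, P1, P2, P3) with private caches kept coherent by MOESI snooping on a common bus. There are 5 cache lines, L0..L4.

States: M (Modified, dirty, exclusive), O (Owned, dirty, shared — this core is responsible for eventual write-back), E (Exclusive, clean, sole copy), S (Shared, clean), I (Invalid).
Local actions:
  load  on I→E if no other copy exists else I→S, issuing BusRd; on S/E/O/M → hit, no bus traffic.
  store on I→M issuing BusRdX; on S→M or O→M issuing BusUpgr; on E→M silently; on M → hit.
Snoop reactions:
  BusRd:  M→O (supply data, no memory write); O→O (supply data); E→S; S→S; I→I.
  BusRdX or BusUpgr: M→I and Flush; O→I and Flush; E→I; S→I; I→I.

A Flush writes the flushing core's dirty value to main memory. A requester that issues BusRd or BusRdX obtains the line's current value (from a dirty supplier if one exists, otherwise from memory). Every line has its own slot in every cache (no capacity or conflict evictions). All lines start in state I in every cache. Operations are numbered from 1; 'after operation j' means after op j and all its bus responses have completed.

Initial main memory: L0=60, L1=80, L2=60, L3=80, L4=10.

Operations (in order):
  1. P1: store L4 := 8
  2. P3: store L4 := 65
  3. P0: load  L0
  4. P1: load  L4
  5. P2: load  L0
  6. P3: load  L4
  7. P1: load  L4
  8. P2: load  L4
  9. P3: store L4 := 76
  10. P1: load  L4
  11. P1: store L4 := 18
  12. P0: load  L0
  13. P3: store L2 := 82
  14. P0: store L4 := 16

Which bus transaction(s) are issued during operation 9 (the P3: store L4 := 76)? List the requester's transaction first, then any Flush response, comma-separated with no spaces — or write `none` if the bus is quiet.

bus = BusUpgr

  op1 P1: store L4 := 8 → I/M/I/I on L4; bus BusRdX; mem=10
  op2 P3: store L4 := 65 → I/I/I/M on L4; bus BusRdX Flush; mem=8
  op3 P0: load  L0 → E/I/I/I on L0; bus BusRd; mem=60
  op4 P1: load  L4 → I/S/I/O on L4; bus BusRd; mem=8
  op5 P2: load  L0 → S/I/S/I on L0; bus BusRd; mem=60
  op6 P3: load  L4 → I/S/I/O on L4; bus (none); mem=8
  op7 P1: load  L4 → I/S/I/O on L4; bus (none); mem=8
  op8 P2: load  L4 → I/S/S/O on L4; bus BusRd; mem=8
  op9 P3: store L4 := 76 → I/I/I/M on L4; bus BusUpgr; mem=8
  op10 P1: load  L4 → I/S/I/O on L4; bus BusRd; mem=8
  op11 P1: store L4 := 18 → I/M/I/I on L4; bus BusUpgr Flush; mem=76
  op12 P0: load  L0 → S/I/S/I on L0; bus (none); mem=60
  op13 P3: store L2 := 82 → I/I/I/M on L2; bus BusRdX; mem=60
  op14 P0: store L4 := 16 → M/I/I/I on L4; bus BusRdX Flush; mem=18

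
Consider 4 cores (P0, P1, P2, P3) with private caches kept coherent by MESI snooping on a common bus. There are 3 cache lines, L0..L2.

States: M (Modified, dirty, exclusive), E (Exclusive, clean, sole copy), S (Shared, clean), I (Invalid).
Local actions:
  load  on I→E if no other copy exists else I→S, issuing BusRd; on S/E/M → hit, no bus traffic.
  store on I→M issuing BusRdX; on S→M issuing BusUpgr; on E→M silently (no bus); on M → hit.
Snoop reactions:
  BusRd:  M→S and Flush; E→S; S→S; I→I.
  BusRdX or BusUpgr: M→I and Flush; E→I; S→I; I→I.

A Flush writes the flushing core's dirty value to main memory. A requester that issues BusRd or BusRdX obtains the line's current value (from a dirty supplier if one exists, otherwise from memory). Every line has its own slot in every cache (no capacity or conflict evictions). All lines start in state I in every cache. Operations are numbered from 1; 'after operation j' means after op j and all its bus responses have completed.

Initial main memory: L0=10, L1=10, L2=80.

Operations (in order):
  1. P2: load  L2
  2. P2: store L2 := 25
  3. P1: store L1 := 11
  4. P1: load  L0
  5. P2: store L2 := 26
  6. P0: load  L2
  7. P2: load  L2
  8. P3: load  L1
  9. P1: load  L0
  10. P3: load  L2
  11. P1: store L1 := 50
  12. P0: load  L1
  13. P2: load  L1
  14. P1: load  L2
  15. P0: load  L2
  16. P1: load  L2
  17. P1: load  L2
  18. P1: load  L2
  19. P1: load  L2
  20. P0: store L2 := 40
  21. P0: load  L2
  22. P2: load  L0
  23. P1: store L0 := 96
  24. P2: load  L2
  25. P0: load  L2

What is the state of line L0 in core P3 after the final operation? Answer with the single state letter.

state = I

step 1: P2: load  L2  ⟶  IIEI  (L2)  txn=BusRd  M[L2]=80
step 2: P2: store L2 := 25  ⟶  IIMI  (L2)  txn=∅  M[L2]=80
step 3: P1: store L1 := 11  ⟶  IMII  (L1)  txn=BusRdX  M[L1]=10
step 4: P1: load  L0  ⟶  IEII  (L0)  txn=BusRd  M[L0]=10
step 5: P2: store L2 := 26  ⟶  IIMI  (L2)  txn=∅  M[L2]=80
step 6: P0: load  L2  ⟶  SISI  (L2)  txn=BusRd+Flush  M[L2]=26
step 7: P2: load  L2  ⟶  SISI  (L2)  txn=∅  M[L2]=26
step 8: P3: load  L1  ⟶  ISIS  (L1)  txn=BusRd+Flush  M[L1]=11
step 9: P1: load  L0  ⟶  IEII  (L0)  txn=∅  M[L0]=10
step 10: P3: load  L2  ⟶  SISS  (L2)  txn=BusRd  M[L2]=26
step 11: P1: store L1 := 50  ⟶  IMII  (L1)  txn=BusUpgr  M[L1]=11
step 12: P0: load  L1  ⟶  SSII  (L1)  txn=BusRd+Flush  M[L1]=50
step 13: P2: load  L1  ⟶  SSSI  (L1)  txn=BusRd  M[L1]=50
step 14: P1: load  L2  ⟶  SSSS  (L2)  txn=BusRd  M[L2]=26
step 15: P0: load  L2  ⟶  SSSS  (L2)  txn=∅  M[L2]=26
step 16: P1: load  L2  ⟶  SSSS  (L2)  txn=∅  M[L2]=26
step 17: P1: load  L2  ⟶  SSSS  (L2)  txn=∅  M[L2]=26
step 18: P1: load  L2  ⟶  SSSS  (L2)  txn=∅  M[L2]=26
step 19: P1: load  L2  ⟶  SSSS  (L2)  txn=∅  M[L2]=26
step 20: P0: store L2 := 40  ⟶  MIII  (L2)  txn=BusUpgr  M[L2]=26
step 21: P0: load  L2  ⟶  MIII  (L2)  txn=∅  M[L2]=26
step 22: P2: load  L0  ⟶  ISSI  (L0)  txn=BusRd  M[L0]=10
step 23: P1: store L0 := 96  ⟶  IMII  (L0)  txn=BusUpgr  M[L0]=10
step 24: P2: load  L2  ⟶  SISI  (L2)  txn=BusRd+Flush  M[L2]=40
step 25: P0: load  L2  ⟶  SISI  (L2)  txn=∅  M[L2]=40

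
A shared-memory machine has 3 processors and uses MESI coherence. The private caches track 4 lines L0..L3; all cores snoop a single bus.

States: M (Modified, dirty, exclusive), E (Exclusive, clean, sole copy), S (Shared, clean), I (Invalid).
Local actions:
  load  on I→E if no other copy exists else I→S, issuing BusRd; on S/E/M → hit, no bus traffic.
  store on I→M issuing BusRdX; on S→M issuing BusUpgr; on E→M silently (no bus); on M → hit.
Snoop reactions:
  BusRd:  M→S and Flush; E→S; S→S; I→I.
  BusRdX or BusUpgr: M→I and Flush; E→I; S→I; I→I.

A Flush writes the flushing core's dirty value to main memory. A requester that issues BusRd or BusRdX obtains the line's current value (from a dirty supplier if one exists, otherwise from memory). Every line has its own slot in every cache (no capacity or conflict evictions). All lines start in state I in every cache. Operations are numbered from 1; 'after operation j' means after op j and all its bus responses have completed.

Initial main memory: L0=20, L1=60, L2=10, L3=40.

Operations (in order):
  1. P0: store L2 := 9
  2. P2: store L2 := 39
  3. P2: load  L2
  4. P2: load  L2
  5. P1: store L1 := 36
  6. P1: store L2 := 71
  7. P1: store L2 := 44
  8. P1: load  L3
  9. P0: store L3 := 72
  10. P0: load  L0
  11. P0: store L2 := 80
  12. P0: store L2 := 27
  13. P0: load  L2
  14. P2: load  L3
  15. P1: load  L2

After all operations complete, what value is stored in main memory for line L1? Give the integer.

[1] P0: store L2 := 9 | P0:M(9), P1:I, P2:I | bus: BusRdX
[2] P2: store L2 := 39 | P0:I, P1:I, P2:M(39) | bus: BusRdX,Flush
[3] P2: load  L2 | P0:I, P1:I, P2:M(39) | bus: none
[4] P2: load  L2 | P0:I, P1:I, P2:M(39) | bus: none
[5] P1: store L1 := 36 | P0:I, P1:M(36), P2:I | bus: BusRdX
[6] P1: store L2 := 71 | P0:I, P1:M(71), P2:I | bus: BusRdX,Flush
[7] P1: store L2 := 44 | P0:I, P1:M(44), P2:I | bus: none
[8] P1: load  L3 | P0:I, P1:E(40), P2:I | bus: BusRd
[9] P0: store L3 := 72 | P0:M(72), P1:I, P2:I | bus: BusRdX
[10] P0: load  L0 | P0:E(20), P1:I, P2:I | bus: BusRd
[11] P0: store L2 := 80 | P0:M(80), P1:I, P2:I | bus: BusRdX,Flush
[12] P0: store L2 := 27 | P0:M(27), P1:I, P2:I | bus: none
[13] P0: load  L2 | P0:M(27), P1:I, P2:I | bus: none
[14] P2: load  L3 | P0:S(72), P1:I, P2:S(72) | bus: BusRd,Flush
[15] P1: load  L2 | P0:S(27), P1:S(27), P2:I | bus: BusRd,Flush

memory[L1] = 60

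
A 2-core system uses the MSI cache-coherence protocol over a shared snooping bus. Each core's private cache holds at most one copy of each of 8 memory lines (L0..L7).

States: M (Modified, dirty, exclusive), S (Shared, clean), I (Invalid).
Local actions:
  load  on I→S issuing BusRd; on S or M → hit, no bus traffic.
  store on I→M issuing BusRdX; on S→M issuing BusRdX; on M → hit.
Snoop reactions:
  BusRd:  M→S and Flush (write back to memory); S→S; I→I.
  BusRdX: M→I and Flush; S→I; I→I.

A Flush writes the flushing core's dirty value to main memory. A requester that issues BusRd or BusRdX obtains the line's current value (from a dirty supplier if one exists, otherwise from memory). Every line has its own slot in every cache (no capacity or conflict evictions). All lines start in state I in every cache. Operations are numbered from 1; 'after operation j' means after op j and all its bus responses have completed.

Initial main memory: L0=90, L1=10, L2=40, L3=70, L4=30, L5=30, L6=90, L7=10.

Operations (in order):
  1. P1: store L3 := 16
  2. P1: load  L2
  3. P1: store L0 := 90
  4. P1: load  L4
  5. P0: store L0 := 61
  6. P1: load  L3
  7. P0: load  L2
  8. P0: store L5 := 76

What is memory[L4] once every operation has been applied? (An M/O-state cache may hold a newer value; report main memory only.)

memory[L4] = 30

  op1 P1: store L3 := 16 → I/M on L3; bus BusRdX; mem=70
  op2 P1: load  L2 → I/S on L2; bus BusRd; mem=40
  op3 P1: store L0 := 90 → I/M on L0; bus BusRdX; mem=90
  op4 P1: load  L4 → I/S on L4; bus BusRd; mem=30
  op5 P0: store L0 := 61 → M/I on L0; bus BusRdX Flush; mem=90
  op6 P1: load  L3 → I/M on L3; bus (none); mem=70
  op7 P0: load  L2 → S/S on L2; bus BusRd; mem=40
  op8 P0: store L5 := 76 → M/I on L5; bus BusRdX; mem=30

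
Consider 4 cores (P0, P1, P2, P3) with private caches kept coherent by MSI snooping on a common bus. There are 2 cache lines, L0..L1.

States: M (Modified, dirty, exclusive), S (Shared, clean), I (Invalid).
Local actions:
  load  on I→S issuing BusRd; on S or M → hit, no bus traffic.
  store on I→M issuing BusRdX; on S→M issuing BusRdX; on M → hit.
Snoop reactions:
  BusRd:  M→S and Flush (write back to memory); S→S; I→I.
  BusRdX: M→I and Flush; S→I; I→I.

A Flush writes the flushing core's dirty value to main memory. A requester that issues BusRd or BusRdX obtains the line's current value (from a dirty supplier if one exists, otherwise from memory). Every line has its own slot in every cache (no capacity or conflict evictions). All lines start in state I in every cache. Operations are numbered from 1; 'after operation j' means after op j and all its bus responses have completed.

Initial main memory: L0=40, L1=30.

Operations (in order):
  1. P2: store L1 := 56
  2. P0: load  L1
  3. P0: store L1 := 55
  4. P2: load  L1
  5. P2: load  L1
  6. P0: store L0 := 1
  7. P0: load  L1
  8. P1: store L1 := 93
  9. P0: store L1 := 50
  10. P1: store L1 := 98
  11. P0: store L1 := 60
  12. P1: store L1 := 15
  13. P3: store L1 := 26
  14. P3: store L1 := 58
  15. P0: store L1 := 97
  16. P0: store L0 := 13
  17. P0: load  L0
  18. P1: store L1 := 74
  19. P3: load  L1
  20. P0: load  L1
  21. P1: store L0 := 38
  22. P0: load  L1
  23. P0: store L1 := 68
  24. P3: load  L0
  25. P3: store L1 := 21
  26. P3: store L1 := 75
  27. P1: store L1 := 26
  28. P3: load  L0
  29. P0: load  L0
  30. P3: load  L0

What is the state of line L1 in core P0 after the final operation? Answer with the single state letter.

state = I

step 1: P2: store L1 := 56  ⟶  IIMI  (L1)  txn=BusRdX  M[L1]=30
step 2: P0: load  L1  ⟶  SISI  (L1)  txn=BusRd+Flush  M[L1]=56
step 3: P0: store L1 := 55  ⟶  MIII  (L1)  txn=BusRdX  M[L1]=56
step 4: P2: load  L1  ⟶  SISI  (L1)  txn=BusRd+Flush  M[L1]=55
step 5: P2: load  L1  ⟶  SISI  (L1)  txn=∅  M[L1]=55
step 6: P0: store L0 := 1  ⟶  MIII  (L0)  txn=BusRdX  M[L0]=40
step 7: P0: load  L1  ⟶  SISI  (L1)  txn=∅  M[L1]=55
step 8: P1: store L1 := 93  ⟶  IMII  (L1)  txn=BusRdX  M[L1]=55
step 9: P0: store L1 := 50  ⟶  MIII  (L1)  txn=BusRdX+Flush  M[L1]=93
step 10: P1: store L1 := 98  ⟶  IMII  (L1)  txn=BusRdX+Flush  M[L1]=50
step 11: P0: store L1 := 60  ⟶  MIII  (L1)  txn=BusRdX+Flush  M[L1]=98
step 12: P1: store L1 := 15  ⟶  IMII  (L1)  txn=BusRdX+Flush  M[L1]=60
step 13: P3: store L1 := 26  ⟶  IIIM  (L1)  txn=BusRdX+Flush  M[L1]=15
step 14: P3: store L1 := 58  ⟶  IIIM  (L1)  txn=∅  M[L1]=15
step 15: P0: store L1 := 97  ⟶  MIII  (L1)  txn=BusRdX+Flush  M[L1]=58
step 16: P0: store L0 := 13  ⟶  MIII  (L0)  txn=∅  M[L0]=40
step 17: P0: load  L0  ⟶  MIII  (L0)  txn=∅  M[L0]=40
step 18: P1: store L1 := 74  ⟶  IMII  (L1)  txn=BusRdX+Flush  M[L1]=97
step 19: P3: load  L1  ⟶  ISIS  (L1)  txn=BusRd+Flush  M[L1]=74
step 20: P0: load  L1  ⟶  SSIS  (L1)  txn=BusRd  M[L1]=74
step 21: P1: store L0 := 38  ⟶  IMII  (L0)  txn=BusRdX+Flush  M[L0]=13
step 22: P0: load  L1  ⟶  SSIS  (L1)  txn=∅  M[L1]=74
step 23: P0: store L1 := 68  ⟶  MIII  (L1)  txn=BusRdX  M[L1]=74
step 24: P3: load  L0  ⟶  ISIS  (L0)  txn=BusRd+Flush  M[L0]=38
step 25: P3: store L1 := 21  ⟶  IIIM  (L1)  txn=BusRdX+Flush  M[L1]=68
step 26: P3: store L1 := 75  ⟶  IIIM  (L1)  txn=∅  M[L1]=68
step 27: P1: store L1 := 26  ⟶  IMII  (L1)  txn=BusRdX+Flush  M[L1]=75
step 28: P3: load  L0  ⟶  ISIS  (L0)  txn=∅  M[L0]=38
step 29: P0: load  L0  ⟶  SSIS  (L0)  txn=BusRd  M[L0]=38
step 30: P3: load  L0  ⟶  SSIS  (L0)  txn=∅  M[L0]=38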